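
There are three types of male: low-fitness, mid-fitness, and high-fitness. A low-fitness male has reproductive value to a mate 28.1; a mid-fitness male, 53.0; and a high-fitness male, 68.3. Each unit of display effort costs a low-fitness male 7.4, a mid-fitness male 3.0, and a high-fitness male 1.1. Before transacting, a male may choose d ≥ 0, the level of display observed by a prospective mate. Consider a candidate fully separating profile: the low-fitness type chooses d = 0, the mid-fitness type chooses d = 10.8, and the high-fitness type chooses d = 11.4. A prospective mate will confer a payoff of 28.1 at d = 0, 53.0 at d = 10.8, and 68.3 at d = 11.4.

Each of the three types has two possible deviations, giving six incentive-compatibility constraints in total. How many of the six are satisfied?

4

High-fitness (own payoff 68.3 − 1.1×11.4 = 55.76): to d=0 gives 28.1 → no gain ✓; to d=10.8 gives 53.0 − 1.1×10.8 = 41.12 → no gain ✓.
Mid-fitness (own payoff 53.0 − 3.0×10.8 = 20.6): to d=0 gives 28.1 → profitable ✗; to d=11.4 gives 68.3 − 3.0×11.4 = 34.1 → profitable ✗.
Low-fitness (own payoff 28.1): to d=10.8 gives 53.0 − 7.4×10.8 = -26.92 → no gain ✓; to d=11.4 gives 68.3 − 7.4×11.4 = -16.06 → no gain ✓.
4 of the 6 constraints hold; not an equilibrium.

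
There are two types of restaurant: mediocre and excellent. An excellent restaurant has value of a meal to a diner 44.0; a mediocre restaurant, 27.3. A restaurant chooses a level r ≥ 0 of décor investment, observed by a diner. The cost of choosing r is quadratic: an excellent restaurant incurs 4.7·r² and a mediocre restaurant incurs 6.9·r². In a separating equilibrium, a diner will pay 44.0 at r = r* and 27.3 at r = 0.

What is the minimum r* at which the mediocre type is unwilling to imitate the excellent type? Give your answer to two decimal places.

The mediocre type at r = 0 receives 27.3; imitating at r* yields 44.0 − 6.9·r*².
Indifference: 27.3 = 44.0 − 6.9·r*², so r*² = (44.0 − 27.3) / 6.9 ≈ 2.4203.
r* = √2.4203 ≈ 1.56.

1.56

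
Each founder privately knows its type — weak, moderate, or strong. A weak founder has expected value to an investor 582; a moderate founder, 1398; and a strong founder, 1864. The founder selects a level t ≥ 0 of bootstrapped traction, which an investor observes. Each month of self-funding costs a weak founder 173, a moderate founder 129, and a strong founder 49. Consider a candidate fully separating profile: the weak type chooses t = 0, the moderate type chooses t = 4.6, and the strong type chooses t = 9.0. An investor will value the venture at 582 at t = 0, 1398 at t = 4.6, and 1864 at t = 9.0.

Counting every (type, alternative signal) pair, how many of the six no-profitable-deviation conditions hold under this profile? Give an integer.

Moderate (own payoff 1398 − 129×4.6 = 804.6): to t=0 gives 582 → no gain ✓; to t=9.0 gives 1864 − 129×9.0 = 703 → no gain ✓.
Weak (own payoff 582): to t=4.6 gives 1398 − 173×4.6 = 602.2 → profitable ✗; to t=9.0 gives 1864 − 173×9.0 = 307 → no gain ✓.
Strong (own payoff 1864 − 49×9.0 = 1423): to t=0 gives 582 → no gain ✓; to t=4.6 gives 1398 − 49×4.6 = 1172.6 → no gain ✓.
5 of the 6 constraints hold; not an equilibrium.

5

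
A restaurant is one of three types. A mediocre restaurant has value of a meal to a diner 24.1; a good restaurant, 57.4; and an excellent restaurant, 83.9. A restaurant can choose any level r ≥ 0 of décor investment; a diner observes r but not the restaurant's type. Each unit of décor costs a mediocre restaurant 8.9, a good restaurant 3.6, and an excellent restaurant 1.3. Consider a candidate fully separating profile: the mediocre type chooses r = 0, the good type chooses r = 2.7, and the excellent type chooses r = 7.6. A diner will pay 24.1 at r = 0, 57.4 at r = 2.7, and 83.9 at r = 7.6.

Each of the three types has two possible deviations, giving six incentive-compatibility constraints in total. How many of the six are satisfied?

Good (own payoff 57.4 − 3.6×2.7 = 47.68): to r=0 gives 24.1 → no gain ✓; to r=7.6 gives 83.9 − 3.6×7.6 = 56.54 → profitable ✗.
Excellent (own payoff 83.9 − 1.3×7.6 = 74.02): to r=0 gives 24.1 → no gain ✓; to r=2.7 gives 57.4 − 1.3×2.7 = 53.89 → no gain ✓.
Mediocre (own payoff 24.1): to r=2.7 gives 57.4 − 8.9×2.7 = 33.37 → profitable ✗; to r=7.6 gives 83.9 − 8.9×7.6 = 16.26 → no gain ✓.
4 of the 6 constraints hold; not an equilibrium.

4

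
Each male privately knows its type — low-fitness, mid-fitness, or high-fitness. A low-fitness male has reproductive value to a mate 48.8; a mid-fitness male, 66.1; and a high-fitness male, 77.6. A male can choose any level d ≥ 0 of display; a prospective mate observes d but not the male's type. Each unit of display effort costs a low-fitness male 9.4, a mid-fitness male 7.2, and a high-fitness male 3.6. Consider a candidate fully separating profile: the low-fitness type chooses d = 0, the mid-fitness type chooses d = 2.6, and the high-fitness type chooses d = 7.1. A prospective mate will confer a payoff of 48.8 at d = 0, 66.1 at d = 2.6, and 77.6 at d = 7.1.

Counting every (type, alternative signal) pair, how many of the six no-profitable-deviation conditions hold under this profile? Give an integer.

Low-fitness (own payoff 48.8): to d=2.6 gives 66.1 − 9.4×2.6 = 41.66 → no gain ✓; to d=7.1 gives 77.6 − 9.4×7.1 = 10.86 → no gain ✓.
Mid-fitness (own payoff 66.1 − 7.2×2.6 = 47.38): to d=0 gives 48.8 → profitable ✗; to d=7.1 gives 77.6 − 7.2×7.1 = 26.48 → no gain ✓.
High-fitness (own payoff 77.6 − 3.6×7.1 = 52.04): to d=0 gives 48.8 → no gain ✓; to d=2.6 gives 66.1 − 3.6×2.6 = 56.74 → profitable ✗.
4 of the 6 constraints hold; not an equilibrium.

4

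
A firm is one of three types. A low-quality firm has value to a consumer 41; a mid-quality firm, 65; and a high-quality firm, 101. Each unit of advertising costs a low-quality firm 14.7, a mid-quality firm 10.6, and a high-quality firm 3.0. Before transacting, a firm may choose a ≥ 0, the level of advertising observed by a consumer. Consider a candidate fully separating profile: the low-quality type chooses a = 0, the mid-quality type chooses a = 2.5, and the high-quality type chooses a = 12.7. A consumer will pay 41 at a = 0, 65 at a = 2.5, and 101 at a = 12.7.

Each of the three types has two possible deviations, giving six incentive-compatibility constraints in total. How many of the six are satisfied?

High-quality (own payoff 101 − 3.0×12.7 = 62.9): to a=0 gives 41 → no gain ✓; to a=2.5 gives 65 − 3.0×2.5 = 57.5 → no gain ✓.
Mid-quality (own payoff 65 − 10.6×2.5 = 38.5): to a=0 gives 41 → profitable ✗; to a=12.7 gives 101 − 10.6×12.7 = -33.62 → no gain ✓.
Low-quality (own payoff 41): to a=2.5 gives 65 − 14.7×2.5 = 28.25 → no gain ✓; to a=12.7 gives 101 − 14.7×12.7 = -85.69 → no gain ✓.
5 of the 6 constraints hold; not an equilibrium.

5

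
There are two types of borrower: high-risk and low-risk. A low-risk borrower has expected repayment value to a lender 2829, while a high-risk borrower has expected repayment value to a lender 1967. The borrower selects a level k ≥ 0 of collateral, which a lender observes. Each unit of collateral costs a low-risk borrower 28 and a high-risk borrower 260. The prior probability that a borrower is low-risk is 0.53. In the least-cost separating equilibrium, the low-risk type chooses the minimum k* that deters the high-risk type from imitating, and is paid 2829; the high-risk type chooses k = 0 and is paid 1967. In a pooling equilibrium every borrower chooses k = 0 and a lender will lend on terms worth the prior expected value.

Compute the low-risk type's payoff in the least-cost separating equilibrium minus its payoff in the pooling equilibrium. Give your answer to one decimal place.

Least-cost separating signal: k* solves 1967 = 2829 − 260·k*, so k* = (2829 − 1967)/260 ≈ 3.3154.
Low-risk type's separating payoff: 2829 − 28 × k* = 2829 − 28 × (2829 − 1967)/260 = 2829 − 24136/260 ≈ 2736.169.
Pooling payoff: 0.53 × 2829 + 0.47 × 1967 = 2423.86.
Difference: 2736.169 − 2423.86 = 312.309, i.e. 312.3 to one decimal place.
The low-risk type prefers to separate.

312.3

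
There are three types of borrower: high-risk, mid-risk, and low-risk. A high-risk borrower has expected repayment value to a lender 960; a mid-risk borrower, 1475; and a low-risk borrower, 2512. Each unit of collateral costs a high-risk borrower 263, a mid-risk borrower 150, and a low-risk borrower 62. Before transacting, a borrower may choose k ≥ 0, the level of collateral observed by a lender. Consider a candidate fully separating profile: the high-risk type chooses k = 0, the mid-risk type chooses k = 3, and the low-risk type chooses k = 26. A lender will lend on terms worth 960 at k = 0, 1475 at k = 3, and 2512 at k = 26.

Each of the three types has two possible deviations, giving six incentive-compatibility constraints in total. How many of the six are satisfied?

4

High-risk (own payoff 960): to k=3 gives 1475 − 263×3 = 686 → no gain ✓; to k=26 gives 2512 − 263×26 = -4326 → no gain ✓.
Mid-risk (own payoff 1475 − 150×3 = 1025): to k=0 gives 960 → no gain ✓; to k=26 gives 2512 − 150×26 = -1388 → no gain ✓.
Low-risk (own payoff 2512 − 62×26 = 900): to k=0 gives 960 → profitable ✗; to k=3 gives 1475 − 62×3 = 1289 → profitable ✗.
4 of the 6 constraints hold; not an equilibrium.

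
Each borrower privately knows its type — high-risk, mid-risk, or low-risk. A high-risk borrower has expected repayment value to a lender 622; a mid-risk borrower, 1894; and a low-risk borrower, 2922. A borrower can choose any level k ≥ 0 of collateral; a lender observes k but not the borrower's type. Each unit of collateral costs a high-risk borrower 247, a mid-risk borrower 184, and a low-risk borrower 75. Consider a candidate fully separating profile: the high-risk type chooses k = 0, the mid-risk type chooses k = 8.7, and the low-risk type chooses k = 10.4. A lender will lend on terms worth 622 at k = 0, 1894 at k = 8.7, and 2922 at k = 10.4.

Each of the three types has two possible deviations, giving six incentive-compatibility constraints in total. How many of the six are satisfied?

4

Low-risk (own payoff 2922 − 75×10.4 = 2142): to k=0 gives 622 → no gain ✓; to k=8.7 gives 1894 − 75×8.7 = 1241.5 → no gain ✓.
Mid-risk (own payoff 1894 − 184×8.7 = 293.2): to k=0 gives 622 → profitable ✗; to k=10.4 gives 2922 − 184×10.4 = 1008.4 → profitable ✗.
High-risk (own payoff 622): to k=8.7 gives 1894 − 247×8.7 = -254.9 → no gain ✓; to k=10.4 gives 2922 − 247×10.4 = 353.2 → no gain ✓.
4 of the 6 constraints hold; not an equilibrium.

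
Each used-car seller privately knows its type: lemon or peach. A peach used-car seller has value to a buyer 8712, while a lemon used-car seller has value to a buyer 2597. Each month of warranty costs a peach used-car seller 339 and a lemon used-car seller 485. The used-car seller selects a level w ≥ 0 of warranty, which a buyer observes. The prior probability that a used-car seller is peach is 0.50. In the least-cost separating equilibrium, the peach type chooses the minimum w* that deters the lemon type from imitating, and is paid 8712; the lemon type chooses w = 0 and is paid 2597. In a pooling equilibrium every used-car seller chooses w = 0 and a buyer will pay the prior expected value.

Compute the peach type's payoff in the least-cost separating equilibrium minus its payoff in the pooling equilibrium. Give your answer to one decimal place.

-1216.7

Least-cost separating signal: w* solves 2597 = 8712 − 485·w*, so w* = (8712 − 2597)/485 ≈ 12.6082.
Peach type's separating payoff: 8712 − 339 × w* = 8712 − 339 × (8712 − 2597)/485 = 8712 − 2072985/485 ≈ 4437.804.
Pooling payoff: 0.50 × 8712 + 0.50 × 2597 = 5654.5.
Difference: 4437.804 − 5654.5 = -1216.696, i.e. -1216.7 to one decimal place.
The peach type would prefer the pooling outcome.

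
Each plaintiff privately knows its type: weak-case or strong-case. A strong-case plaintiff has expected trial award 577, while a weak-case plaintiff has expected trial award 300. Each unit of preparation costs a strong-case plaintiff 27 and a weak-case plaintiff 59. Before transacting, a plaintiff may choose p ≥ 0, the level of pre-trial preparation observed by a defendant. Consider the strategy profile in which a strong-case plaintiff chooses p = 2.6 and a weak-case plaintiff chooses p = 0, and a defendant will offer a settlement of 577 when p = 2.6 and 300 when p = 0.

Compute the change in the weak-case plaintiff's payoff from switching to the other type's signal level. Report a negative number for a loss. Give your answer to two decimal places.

123.60

Playing p = 0 the weak-case plaintiff receives 300.
Deviating to p = 2.6 brings payment 577 at cost 59 × 2.6 = 153.4, netting 423.6.
Gain from deviating: 423.6 − 300 = 123.60.
The gain is positive, so the weak-case type's incentive-compatibility constraint is violated — this profile is not a separating equilibrium.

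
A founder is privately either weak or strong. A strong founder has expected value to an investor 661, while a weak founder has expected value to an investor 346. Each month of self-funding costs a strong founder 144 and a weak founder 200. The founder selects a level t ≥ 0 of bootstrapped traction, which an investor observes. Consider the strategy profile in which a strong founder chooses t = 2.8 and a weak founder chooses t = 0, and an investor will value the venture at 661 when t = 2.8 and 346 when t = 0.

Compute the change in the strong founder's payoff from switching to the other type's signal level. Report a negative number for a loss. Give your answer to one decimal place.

Playing t = 2.8 the strong founder receives 661 − 144 × 2.8 = 257.8.
Deviating to t = 0 yields 346 instead.
Gain from deviating: 346 − 257.8 = 88.2.
The gain is positive, so the strong type's incentive-compatibility constraint is violated — this profile is not a separating equilibrium.

88.2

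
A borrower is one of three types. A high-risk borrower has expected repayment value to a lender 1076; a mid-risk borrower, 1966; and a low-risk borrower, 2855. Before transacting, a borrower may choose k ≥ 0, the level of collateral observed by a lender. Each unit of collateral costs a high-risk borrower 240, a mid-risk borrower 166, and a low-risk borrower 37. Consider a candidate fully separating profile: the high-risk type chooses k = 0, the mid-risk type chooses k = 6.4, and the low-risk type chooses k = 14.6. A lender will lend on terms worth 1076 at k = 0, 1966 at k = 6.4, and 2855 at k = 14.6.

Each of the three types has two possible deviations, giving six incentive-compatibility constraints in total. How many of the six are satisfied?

5

Mid-risk (own payoff 1966 − 166×6.4 = 903.6): to k=0 gives 1076 → profitable ✗; to k=14.6 gives 2855 − 166×14.6 = 431.4 → no gain ✓.
High-risk (own payoff 1076): to k=6.4 gives 1966 − 240×6.4 = 430 → no gain ✓; to k=14.6 gives 2855 − 240×14.6 = -649 → no gain ✓.
Low-risk (own payoff 2855 − 37×14.6 = 2314.8): to k=0 gives 1076 → no gain ✓; to k=6.4 gives 1966 − 37×6.4 = 1729.2 → no gain ✓.
5 of the 6 constraints hold; not an equilibrium.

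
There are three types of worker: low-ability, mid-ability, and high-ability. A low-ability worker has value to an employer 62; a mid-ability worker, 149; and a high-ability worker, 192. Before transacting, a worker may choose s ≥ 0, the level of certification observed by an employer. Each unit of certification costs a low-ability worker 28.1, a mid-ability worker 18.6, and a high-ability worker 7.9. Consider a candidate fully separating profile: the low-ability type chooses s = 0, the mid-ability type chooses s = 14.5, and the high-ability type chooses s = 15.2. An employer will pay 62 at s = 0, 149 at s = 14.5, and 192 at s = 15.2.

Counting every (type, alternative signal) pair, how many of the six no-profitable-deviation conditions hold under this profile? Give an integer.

Low-ability (own payoff 62): to s=14.5 gives 149 − 28.1×14.5 = -258.45 → no gain ✓; to s=15.2 gives 192 − 28.1×15.2 = -235.12 → no gain ✓.
Mid-ability (own payoff 149 − 18.6×14.5 = -120.7): to s=0 gives 62 → profitable ✗; to s=15.2 gives 192 − 18.6×15.2 = -90.72 → profitable ✗.
High-ability (own payoff 192 − 7.9×15.2 = 71.92): to s=0 gives 62 → no gain ✓; to s=14.5 gives 149 − 7.9×14.5 = 34.45 → no gain ✓.
4 of the 6 constraints hold; not an equilibrium.

4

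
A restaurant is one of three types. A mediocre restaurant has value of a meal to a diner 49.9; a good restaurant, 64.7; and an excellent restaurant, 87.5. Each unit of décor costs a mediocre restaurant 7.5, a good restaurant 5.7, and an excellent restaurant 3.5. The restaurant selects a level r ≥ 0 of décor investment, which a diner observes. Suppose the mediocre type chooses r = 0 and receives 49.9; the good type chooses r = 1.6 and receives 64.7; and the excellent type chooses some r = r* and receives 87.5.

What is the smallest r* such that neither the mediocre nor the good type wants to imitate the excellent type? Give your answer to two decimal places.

Mediocre type (on-path payoff 49.9) won't mimic when 49.9 ≥ 87.5 − 7.5·r*, i.e. r* ≥ 5.01.
Good type (on-path payoff 64.7 − 5.7×1.6 = 55.58) won't mimic when 55.58 ≥ 87.5 − 5.7·r*, i.e. r* ≥ 5.60.
Both must hold, so r* = max(5.01, 5.60) = 5.60. The good type's constraint binds.

5.60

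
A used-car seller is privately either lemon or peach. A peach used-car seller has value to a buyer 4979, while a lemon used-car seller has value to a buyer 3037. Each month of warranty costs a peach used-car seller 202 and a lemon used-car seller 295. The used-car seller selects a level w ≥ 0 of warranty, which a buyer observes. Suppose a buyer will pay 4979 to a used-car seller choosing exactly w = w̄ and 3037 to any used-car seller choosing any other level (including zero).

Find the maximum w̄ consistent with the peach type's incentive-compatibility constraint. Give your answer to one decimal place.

Choosing w̄ yields the peach type 4979 − 202·w̄; choosing zero yields 3037.
The peach type is indifferent at 4979 − 202·w̄ = 3037, i.e. w̄ = (4979 − 3037) / 202 ≈ 9.6.
For any w̄ above 9.6 the peach type would rather pool at zero, so separation collapses.

9.6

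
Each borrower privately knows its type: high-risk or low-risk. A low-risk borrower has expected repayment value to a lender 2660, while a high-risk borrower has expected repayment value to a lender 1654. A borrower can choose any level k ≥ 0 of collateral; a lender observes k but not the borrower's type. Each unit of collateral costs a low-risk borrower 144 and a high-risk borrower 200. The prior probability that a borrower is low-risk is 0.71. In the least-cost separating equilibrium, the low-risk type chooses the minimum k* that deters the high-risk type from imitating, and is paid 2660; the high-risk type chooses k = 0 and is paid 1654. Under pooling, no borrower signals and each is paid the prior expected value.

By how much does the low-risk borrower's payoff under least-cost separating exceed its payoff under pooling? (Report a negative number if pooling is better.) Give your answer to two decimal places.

-432.58

Least-cost separating signal: k* solves 1654 = 2660 − 200·k*, so k* = (2660 − 1654)/200 = 5.03.
Low-risk type's separating payoff: 2660 − 144 × k* = 2660 − 144 × (2660 − 1654)/200 = 2660 − 144864/200 = 1935.68.
Pooling payoff: 0.71 × 2660 + 0.29 × 1654 = 2368.26.
Difference: 1935.68 − 2368.26 = -432.58.
The low-risk type would prefer the pooling outcome.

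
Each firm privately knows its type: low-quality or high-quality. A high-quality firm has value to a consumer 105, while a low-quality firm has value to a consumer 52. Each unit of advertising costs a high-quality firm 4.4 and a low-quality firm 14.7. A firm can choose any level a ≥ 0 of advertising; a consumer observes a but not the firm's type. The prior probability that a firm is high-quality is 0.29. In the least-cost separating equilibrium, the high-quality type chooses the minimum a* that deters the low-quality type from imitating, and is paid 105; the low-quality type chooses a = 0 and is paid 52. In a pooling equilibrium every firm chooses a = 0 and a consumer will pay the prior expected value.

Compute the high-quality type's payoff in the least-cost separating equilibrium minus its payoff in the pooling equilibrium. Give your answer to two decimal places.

21.77

Least-cost separating signal: a* solves 52 = 105 − 14.7·a*, so a* = (105 − 52)/14.7 ≈ 3.6054.
High-quality type's separating payoff: 105 − 4.4 × a* = 105 − 4.4 × (105 − 52)/14.7 = 105 − 233.2/14.7 ≈ 89.1361.
Pooling payoff: 0.29 × 105 + 0.71 × 52 = 67.37.
Difference: 89.1361 − 67.37 = 21.7661, i.e. 21.77 to two decimal places.
The high-quality type prefers to separate.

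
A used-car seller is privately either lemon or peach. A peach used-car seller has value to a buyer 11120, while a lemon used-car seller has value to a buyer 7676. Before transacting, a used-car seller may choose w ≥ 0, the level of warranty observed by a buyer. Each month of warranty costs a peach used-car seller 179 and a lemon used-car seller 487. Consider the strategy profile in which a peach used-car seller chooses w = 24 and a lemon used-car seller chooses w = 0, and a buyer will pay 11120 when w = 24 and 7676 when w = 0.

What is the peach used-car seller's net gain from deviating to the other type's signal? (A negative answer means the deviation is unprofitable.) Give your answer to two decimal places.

Playing w = 24 the peach used-car seller receives 11120 − 179 × 24 = 6824.
Deviating to w = 0 yields 7676 instead.
Gain from deviating: 7676 − 6824 = 852.00.
The gain is positive, so the peach type's incentive-compatibility constraint is violated — this profile is not a separating equilibrium.

852.00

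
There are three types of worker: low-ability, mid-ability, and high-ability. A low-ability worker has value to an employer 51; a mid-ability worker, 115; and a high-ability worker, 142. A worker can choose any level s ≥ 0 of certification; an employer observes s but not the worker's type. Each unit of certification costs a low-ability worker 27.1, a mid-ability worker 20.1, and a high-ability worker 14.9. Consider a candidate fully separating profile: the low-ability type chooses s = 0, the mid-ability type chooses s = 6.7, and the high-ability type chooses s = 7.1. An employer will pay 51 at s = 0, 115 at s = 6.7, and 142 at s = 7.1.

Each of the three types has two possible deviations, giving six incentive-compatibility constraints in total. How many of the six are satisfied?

Low-ability (own payoff 51): to s=6.7 gives 115 − 27.1×6.7 = -66.57 → no gain ✓; to s=7.1 gives 142 − 27.1×7.1 = -50.41 → no gain ✓.
High-ability (own payoff 142 − 14.9×7.1 = 36.21): to s=0 gives 51 → profitable ✗; to s=6.7 gives 115 − 14.9×6.7 = 15.17 → no gain ✓.
Mid-ability (own payoff 115 − 20.1×6.7 = -19.67): to s=0 gives 51 → profitable ✗; to s=7.1 gives 142 − 20.1×7.1 = -0.71 → profitable ✗.
3 of the 6 constraints hold; not an equilibrium.

3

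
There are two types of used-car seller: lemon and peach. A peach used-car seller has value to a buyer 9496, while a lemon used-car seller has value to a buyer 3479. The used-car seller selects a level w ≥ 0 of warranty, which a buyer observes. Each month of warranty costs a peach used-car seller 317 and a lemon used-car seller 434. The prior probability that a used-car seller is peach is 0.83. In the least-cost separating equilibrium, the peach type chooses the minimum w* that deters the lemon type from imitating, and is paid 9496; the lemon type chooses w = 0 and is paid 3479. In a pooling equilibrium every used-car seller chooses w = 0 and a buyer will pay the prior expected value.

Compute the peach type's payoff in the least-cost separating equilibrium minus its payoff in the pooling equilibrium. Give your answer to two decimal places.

-3372.02

Least-cost separating signal: w* solves 3479 = 9496 − 434·w*, so w* = (9496 − 3479)/434 ≈ 13.8641.
Peach type's separating payoff: 9496 − 317 × w* = 9496 − 317 × (9496 − 3479)/434 = 9496 − 1907389/434 ≈ 5101.0945.
Pooling payoff: 0.83 × 9496 + 0.17 × 3479 = 8473.11.
Difference: 5101.0945 − 8473.11 = -3372.0155, i.e. -3372.02 to two decimal places.
The peach type would prefer the pooling outcome.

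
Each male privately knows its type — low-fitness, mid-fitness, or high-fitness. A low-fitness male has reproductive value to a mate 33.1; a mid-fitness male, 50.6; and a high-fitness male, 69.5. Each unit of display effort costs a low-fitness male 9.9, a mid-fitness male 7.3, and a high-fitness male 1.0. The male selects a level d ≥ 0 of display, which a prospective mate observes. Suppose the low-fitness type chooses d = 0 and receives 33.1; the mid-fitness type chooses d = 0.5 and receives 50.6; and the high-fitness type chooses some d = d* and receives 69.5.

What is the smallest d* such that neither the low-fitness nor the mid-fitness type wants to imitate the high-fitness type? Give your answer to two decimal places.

3.68

Mid-fitness type (on-path payoff 50.6 − 7.3×0.5 = 46.95) won't mimic when 46.95 ≥ 69.5 − 7.3·d*, i.e. d* ≥ 3.09.
Low-fitness type (on-path payoff 33.1) won't mimic when 33.1 ≥ 69.5 − 9.9·d*, i.e. d* ≥ 3.68.
Both must hold, so d* = max(3.68, 3.09) = 3.68. The low-fitness type's constraint binds.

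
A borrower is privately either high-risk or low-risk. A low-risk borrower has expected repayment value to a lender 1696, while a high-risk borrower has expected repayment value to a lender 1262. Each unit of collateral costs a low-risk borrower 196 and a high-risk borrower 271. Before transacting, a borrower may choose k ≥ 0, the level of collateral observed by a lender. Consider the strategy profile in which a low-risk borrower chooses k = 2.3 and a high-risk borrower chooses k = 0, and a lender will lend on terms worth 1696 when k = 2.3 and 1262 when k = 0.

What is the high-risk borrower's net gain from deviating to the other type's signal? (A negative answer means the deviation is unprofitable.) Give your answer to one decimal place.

-189.3

Playing k = 0 the high-risk borrower receives 1262.
Deviating to k = 2.3 brings payment 1696 at cost 271 × 2.3 = 623.3, netting 1072.7.
Gain from deviating: 1072.7 − 1262 = -189.3.
The gain is negative, so the high-risk type's incentive-compatibility constraint is satisfied.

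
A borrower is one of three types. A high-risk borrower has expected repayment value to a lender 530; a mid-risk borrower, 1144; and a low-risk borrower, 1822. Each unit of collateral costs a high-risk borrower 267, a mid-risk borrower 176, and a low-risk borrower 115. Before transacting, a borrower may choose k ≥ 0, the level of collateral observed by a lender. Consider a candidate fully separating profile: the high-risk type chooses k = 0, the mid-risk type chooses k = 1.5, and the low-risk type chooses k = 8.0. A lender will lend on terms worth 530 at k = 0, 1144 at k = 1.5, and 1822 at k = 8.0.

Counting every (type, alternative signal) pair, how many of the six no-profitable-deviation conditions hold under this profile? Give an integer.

Low-risk (own payoff 1822 − 115×8.0 = 902): to k=0 gives 530 → no gain ✓; to k=1.5 gives 1144 − 115×1.5 = 971.5 → profitable ✗.
Mid-risk (own payoff 1144 − 176×1.5 = 880): to k=0 gives 530 → no gain ✓; to k=8.0 gives 1822 − 176×8.0 = 414 → no gain ✓.
High-risk (own payoff 530): to k=1.5 gives 1144 − 267×1.5 = 743.5 → profitable ✗; to k=8.0 gives 1822 − 267×8.0 = -314 → no gain ✓.
4 of the 6 constraints hold; not an equilibrium.

4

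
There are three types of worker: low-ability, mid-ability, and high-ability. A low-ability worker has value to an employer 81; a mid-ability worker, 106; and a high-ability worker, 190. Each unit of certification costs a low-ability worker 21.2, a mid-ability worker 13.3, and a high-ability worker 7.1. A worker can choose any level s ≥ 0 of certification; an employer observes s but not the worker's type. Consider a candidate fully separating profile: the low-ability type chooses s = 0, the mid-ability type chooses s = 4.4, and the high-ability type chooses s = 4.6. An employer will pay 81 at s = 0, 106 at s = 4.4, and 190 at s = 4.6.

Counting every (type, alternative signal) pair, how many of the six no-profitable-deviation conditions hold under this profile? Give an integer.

Low-ability (own payoff 81): to s=4.4 gives 106 − 21.2×4.4 = 12.72 → no gain ✓; to s=4.6 gives 190 − 21.2×4.6 = 92.48 → profitable ✗.
Mid-ability (own payoff 106 − 13.3×4.4 = 47.48): to s=0 gives 81 → profitable ✗; to s=4.6 gives 190 − 13.3×4.6 = 128.82 → profitable ✗.
High-ability (own payoff 190 − 7.1×4.6 = 157.34): to s=0 gives 81 → no gain ✓; to s=4.4 gives 106 − 7.1×4.4 = 74.76 → no gain ✓.
3 of the 6 constraints hold; not an equilibrium.

3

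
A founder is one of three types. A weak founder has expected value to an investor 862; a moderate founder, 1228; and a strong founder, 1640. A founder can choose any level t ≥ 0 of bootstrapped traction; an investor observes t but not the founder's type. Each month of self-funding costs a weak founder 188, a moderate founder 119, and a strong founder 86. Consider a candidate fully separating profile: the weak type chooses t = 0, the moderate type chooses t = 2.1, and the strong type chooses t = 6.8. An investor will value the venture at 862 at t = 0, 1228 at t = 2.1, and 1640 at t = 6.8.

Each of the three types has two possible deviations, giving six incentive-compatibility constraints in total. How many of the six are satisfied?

Moderate (own payoff 1228 − 119×2.1 = 978.1): to t=0 gives 862 → no gain ✓; to t=6.8 gives 1640 − 119×6.8 = 830.8 → no gain ✓.
Weak (own payoff 862): to t=2.1 gives 1228 − 188×2.1 = 833.2 → no gain ✓; to t=6.8 gives 1640 − 188×6.8 = 361.6 → no gain ✓.
Strong (own payoff 1640 − 86×6.8 = 1055.2): to t=0 gives 862 → no gain ✓; to t=2.1 gives 1228 − 86×2.1 = 1047.4 → no gain ✓.
6 of the 6 constraints hold; this profile is a separating equilibrium.

6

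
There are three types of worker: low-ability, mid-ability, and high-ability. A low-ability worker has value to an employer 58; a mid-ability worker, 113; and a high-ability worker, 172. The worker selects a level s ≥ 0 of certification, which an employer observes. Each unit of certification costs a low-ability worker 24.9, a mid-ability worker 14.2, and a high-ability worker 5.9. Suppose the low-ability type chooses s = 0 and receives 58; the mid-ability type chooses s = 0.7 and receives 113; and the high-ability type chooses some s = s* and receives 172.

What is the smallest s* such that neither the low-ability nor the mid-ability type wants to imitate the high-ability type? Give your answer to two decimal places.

Mid-ability type (on-path payoff 113 − 14.2×0.7 = 103.06) won't mimic when 103.06 ≥ 172 − 14.2·s*, i.e. s* ≥ 4.85.
Low-ability type (on-path payoff 58) won't mimic when 58 ≥ 172 − 24.9·s*, i.e. s* ≥ 4.58.
Both must hold, so s* = max(4.58, 4.85) = 4.85. The mid-ability type's constraint binds.

4.85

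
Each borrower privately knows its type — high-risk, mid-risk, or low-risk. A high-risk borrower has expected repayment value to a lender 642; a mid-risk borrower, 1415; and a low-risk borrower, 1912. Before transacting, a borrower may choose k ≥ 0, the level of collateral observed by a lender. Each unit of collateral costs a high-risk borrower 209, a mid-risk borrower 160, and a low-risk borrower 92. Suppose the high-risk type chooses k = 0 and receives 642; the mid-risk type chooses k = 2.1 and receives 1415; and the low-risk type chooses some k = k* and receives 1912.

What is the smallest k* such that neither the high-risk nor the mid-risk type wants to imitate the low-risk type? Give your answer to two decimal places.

High-risk type (on-path payoff 642) won't mimic when 642 ≥ 1912 − 209·k*, i.e. k* ≥ 6.08.
Mid-risk type (on-path payoff 1415 − 160×2.1 = 1079) won't mimic when 1079 ≥ 1912 − 160·k*, i.e. k* ≥ 5.21.
Both must hold, so k* = max(6.08, 5.21) = 6.08. The high-risk type's constraint binds.

6.08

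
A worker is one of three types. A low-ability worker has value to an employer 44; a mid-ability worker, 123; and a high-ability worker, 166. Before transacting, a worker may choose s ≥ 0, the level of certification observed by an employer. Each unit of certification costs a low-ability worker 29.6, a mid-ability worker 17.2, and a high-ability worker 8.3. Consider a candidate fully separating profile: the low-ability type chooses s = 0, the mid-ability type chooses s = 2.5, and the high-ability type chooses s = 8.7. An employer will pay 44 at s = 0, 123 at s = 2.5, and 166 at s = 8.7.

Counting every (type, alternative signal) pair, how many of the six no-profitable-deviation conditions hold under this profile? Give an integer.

Mid-ability (own payoff 123 − 17.2×2.5 = 80): to s=0 gives 44 → no gain ✓; to s=8.7 gives 166 − 17.2×8.7 = 16.36 → no gain ✓.
High-ability (own payoff 166 − 8.3×8.7 = 93.79): to s=0 gives 44 → no gain ✓; to s=2.5 gives 123 − 8.3×2.5 = 102.25 → profitable ✗.
Low-ability (own payoff 44): to s=2.5 gives 123 − 29.6×2.5 = 49 → profitable ✗; to s=8.7 gives 166 − 29.6×8.7 = -91.52 → no gain ✓.
4 of the 6 constraints hold; not an equilibrium.

4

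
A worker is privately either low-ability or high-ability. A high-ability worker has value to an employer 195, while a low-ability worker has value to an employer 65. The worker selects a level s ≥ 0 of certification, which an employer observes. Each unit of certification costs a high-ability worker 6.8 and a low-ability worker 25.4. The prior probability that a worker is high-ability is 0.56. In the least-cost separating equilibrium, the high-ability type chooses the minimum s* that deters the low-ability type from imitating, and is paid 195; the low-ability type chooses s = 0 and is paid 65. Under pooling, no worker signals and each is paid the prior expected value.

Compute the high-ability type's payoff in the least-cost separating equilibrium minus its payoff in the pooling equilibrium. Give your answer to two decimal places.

Least-cost separating signal: s* solves 65 = 195 − 25.4·s*, so s* = (195 − 65)/25.4 ≈ 5.1181.
High-ability type's separating payoff: 195 − 6.8 × s* = 195 − 6.8 × (195 − 65)/25.4 = 195 − 884/25.4 ≈ 160.1969.
Pooling payoff: 0.56 × 195 + 0.44 × 65 = 137.8.
Difference: 160.1969 − 137.8 = 22.3969, i.e. 22.40 to two decimal places.
The high-ability type prefers to separate.

22.40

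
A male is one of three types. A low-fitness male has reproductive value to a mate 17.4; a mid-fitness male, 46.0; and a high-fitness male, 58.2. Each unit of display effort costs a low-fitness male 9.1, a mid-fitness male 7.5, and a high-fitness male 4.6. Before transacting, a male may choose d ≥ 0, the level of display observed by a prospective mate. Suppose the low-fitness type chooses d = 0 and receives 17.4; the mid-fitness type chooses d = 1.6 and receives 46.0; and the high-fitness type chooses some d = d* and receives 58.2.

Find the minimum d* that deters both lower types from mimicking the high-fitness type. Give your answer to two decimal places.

4.48

Mid-fitness type (on-path payoff 46.0 − 7.5×1.6 = 34) won't mimic when 34 ≥ 58.2 − 7.5·d*, i.e. d* ≥ 3.23.
Low-fitness type (on-path payoff 17.4) won't mimic when 17.4 ≥ 58.2 − 9.1·d*, i.e. d* ≥ 4.48.
Both must hold, so d* = max(4.48, 3.23) = 4.48. The low-fitness type's constraint binds.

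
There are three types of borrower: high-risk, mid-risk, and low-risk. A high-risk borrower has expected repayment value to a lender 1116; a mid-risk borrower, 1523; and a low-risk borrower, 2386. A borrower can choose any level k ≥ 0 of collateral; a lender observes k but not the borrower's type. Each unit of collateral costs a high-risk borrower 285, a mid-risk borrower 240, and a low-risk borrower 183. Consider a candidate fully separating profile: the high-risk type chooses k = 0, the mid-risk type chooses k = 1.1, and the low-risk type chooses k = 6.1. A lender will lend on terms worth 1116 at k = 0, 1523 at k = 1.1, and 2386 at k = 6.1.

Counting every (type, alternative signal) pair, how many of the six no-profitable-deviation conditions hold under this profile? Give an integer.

4

Mid-risk (own payoff 1523 − 240×1.1 = 1259): to k=0 gives 1116 → no gain ✓; to k=6.1 gives 2386 − 240×6.1 = 922 → no gain ✓.
Low-risk (own payoff 2386 − 183×6.1 = 1269.7): to k=0 gives 1116 → no gain ✓; to k=1.1 gives 1523 − 183×1.1 = 1321.7 → profitable ✗.
High-risk (own payoff 1116): to k=1.1 gives 1523 − 285×1.1 = 1209.5 → profitable ✗; to k=6.1 gives 2386 − 285×6.1 = 647.5 → no gain ✓.
4 of the 6 constraints hold; not an equilibrium.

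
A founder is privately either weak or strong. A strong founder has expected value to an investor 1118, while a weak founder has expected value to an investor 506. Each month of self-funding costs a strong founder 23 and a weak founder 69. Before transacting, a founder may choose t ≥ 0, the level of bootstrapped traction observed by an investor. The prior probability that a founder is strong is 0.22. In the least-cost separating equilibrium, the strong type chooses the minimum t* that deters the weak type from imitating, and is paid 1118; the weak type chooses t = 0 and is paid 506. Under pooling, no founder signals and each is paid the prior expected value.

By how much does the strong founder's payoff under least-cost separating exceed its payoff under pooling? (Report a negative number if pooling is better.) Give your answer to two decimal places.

273.36

Least-cost separating signal: t* solves 506 = 1118 − 69·t*, so t* = (1118 − 506)/69 ≈ 8.8696.
Strong type's separating payoff: 1118 − 23 × t* = 1118 − 23 × (1118 − 506)/69 = 1118 − 14076/69 = 914.
Pooling payoff: 0.22 × 1118 + 0.78 × 506 = 640.64.
Difference: 914 − 640.64 = 273.36.
The strong type prefers to separate.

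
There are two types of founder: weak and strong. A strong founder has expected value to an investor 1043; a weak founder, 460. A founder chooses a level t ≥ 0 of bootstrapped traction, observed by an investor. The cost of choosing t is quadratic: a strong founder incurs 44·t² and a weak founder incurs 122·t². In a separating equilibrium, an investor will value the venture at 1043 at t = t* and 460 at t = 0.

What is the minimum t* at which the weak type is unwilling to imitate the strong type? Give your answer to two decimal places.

The weak type at t = 0 receives 460; imitating at t* yields 1043 − 122·t*².
Indifference: 460 = 1043 − 122·t*², so t*² = (1043 − 460) / 122 ≈ 4.7787.
t* = √4.7787 ≈ 2.19.

2.19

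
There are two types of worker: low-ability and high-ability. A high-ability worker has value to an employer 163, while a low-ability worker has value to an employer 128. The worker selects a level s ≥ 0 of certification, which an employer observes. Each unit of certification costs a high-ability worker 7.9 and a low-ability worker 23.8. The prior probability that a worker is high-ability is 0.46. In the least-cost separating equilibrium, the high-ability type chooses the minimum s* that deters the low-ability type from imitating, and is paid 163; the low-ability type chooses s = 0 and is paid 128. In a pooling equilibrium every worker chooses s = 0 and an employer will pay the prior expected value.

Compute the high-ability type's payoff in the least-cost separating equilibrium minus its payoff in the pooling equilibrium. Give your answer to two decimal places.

7.28

Least-cost separating signal: s* solves 128 = 163 − 23.8·s*, so s* = (163 − 128)/23.8 ≈ 1.4706.
High-ability type's separating payoff: 163 − 7.9 × s* = 163 − 7.9 × (163 − 128)/23.8 = 163 − 276.5/23.8 ≈ 151.3824.
Pooling payoff: 0.46 × 163 + 0.54 × 128 = 144.1.
Difference: 151.3824 − 144.1 = 7.2824, i.e. 7.28 to two decimal places.
The high-ability type prefers to separate.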